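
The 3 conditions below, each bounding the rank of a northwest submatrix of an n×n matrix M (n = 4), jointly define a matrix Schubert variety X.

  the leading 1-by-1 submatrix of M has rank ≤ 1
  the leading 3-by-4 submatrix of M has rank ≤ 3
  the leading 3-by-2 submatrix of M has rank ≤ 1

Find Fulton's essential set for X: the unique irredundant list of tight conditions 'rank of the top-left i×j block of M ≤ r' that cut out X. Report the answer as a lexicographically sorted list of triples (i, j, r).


Propagating the 3 rank bounds to every northwest block:

  1, 1, 1, 1
  1, 1, 2, 2
  1, 1, 2, 3
  1, 2, 3, 4

the unique w with this rank table is (1, 3, 4, 2).

1 SE-corner of the 2-cell Rothe diagram gives Ess(w):

[(3, 2, 1)]


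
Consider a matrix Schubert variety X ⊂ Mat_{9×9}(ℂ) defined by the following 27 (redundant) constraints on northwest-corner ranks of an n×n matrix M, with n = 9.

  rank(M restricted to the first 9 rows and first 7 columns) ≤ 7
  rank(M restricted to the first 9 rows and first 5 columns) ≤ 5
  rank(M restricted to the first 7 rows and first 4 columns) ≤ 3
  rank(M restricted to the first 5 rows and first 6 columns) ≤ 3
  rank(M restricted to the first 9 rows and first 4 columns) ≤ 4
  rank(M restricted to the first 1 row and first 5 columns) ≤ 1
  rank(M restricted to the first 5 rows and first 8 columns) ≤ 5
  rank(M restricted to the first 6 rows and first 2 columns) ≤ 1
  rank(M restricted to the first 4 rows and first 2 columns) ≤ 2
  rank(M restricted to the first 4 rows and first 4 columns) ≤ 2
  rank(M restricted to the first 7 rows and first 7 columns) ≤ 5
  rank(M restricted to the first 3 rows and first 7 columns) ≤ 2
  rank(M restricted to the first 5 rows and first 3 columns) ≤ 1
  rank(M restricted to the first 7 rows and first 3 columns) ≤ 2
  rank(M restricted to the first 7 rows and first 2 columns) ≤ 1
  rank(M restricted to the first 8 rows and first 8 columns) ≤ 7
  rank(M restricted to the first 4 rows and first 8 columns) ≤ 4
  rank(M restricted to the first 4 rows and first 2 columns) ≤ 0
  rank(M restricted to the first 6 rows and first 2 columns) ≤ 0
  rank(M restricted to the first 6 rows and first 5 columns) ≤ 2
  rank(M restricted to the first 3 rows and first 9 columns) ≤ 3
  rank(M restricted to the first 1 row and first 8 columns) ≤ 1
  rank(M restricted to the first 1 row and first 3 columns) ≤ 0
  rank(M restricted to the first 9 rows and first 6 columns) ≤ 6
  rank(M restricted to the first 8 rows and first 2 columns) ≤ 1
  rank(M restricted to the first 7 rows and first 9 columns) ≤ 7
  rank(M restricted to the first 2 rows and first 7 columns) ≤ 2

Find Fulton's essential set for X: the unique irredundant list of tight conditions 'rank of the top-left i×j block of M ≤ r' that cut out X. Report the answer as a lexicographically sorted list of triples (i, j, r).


Rank table r_w(9×9) implied by the 27 constraints:

  0, 0, 0, 1, 1, 1, 1, 1, 1
  0, 0, 1, 2, 2, 2, 2, 2, 2
  0, 0, 1, 2, 2, 2, 2, 3, 3
  0, 0, 1, 2, 2, 3, 3, 4, 4
  0, 0, 1, 2, 2, 3, 4, 5, 5
  0, 0, 1, 2, 2, 3, 4, 5, 6
  1, 1, 2, 3, 3, 4, 5, 6, 7
  1, 1, 2, 3, 4, 5, 6, 7, 8
  1, 2, 3, 4, 5, 6, 7, 8, 9

so w = (4, 3, 8, 6, 7, 9, 1, 5, 2).

5 SE-corners of the 20-cell Rothe diagram give Ess(w):

[(1, 3, 0), (3, 7, 2), (6, 2, 0), (6, 5, 2), (8, 2, 1)]


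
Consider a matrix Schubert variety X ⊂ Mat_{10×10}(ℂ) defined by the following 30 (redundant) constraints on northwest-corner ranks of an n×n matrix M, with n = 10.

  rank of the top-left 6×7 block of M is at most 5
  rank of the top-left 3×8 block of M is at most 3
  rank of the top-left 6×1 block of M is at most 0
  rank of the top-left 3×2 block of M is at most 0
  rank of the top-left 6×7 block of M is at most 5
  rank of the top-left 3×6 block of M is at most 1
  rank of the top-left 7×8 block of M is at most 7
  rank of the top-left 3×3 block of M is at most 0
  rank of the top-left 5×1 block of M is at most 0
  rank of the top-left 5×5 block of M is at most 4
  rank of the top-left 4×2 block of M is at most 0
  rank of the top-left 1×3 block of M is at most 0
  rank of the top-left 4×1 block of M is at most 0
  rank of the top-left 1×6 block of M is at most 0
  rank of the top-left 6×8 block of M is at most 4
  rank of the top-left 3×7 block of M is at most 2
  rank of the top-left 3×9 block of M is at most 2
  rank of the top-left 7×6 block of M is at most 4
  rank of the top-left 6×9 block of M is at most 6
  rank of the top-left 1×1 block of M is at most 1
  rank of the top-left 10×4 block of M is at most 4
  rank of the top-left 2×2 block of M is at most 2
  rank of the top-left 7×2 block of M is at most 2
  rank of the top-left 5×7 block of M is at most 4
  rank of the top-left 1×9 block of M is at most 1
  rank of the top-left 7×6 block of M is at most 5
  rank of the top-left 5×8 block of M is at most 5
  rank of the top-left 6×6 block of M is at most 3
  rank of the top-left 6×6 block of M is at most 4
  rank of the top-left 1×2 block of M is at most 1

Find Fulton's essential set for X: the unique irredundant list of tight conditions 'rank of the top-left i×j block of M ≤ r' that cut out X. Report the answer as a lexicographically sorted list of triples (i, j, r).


Rank table r_w(10×10) implied by the 30 constraints:

  row 1: 0 | 0 | 0 | 0 | 0 | 0 | 1 | 1 | 1 | 1
  row 2: 0 | 0 | 0 | 1 | 1 | 1 | 2 | 2 | 2 | 2
  row 3: 0 | 0 | 0 | 1 | 1 | 1 | 2 | 2 | 2 | 3
  row 4: 0 | 0 | 1 | 2 | 2 | 2 | 3 | 3 | 3 | 4
  row 5: 0 | 1 | 2 | 3 | 3 | 3 | 4 | 4 | 4 | 5
  row 6: 0 | 1 | 2 | 3 | 3 | 3 | 4 | 4 | 5 | 6
  row 7: 1 | 2 | 3 | 4 | 4 | 4 | 5 | 5 | 6 | 7
  row 8: 1 | 2 | 3 | 4 | 5 | 5 | 6 | 6 | 7 | 8
  row 9: 1 | 2 | 3 | 4 | 5 | 6 | 7 | 7 | 8 | 9
  row 10: 1 | 2 | 3 | 4 | 5 | 6 | 7 | 8 | 9 | 10

the unique w with this rank table is (7, 4, 10, 3, 2, 9, 1, 5, 6, 8).

Rothe diagram D(w) (23 cells), 8 SE-corners (essential conditions):

[(1, 6, 0), (3, 3, 0), (3, 6, 1), (3, 9, 2), (4, 2, 0), (6, 1, 0), (6, 6, 3), (6, 8, 4)]


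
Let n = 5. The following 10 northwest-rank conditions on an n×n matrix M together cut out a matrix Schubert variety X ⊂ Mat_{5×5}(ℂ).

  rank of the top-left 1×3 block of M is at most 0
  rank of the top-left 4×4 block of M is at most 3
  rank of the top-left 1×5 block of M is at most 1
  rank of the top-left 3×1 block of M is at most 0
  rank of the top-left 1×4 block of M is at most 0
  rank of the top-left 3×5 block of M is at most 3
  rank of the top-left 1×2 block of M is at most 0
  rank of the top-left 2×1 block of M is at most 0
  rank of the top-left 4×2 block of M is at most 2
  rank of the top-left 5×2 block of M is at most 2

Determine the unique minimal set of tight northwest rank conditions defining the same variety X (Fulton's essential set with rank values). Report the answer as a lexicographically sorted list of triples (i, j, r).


The tightest implied rank at each (i,j), from the 10 conditions:

  R[1]: 0, 0, 0, 0, 1
  R[2]: 0, 1, 1, 1, 2
  R[3]: 0, 1, 2, 2, 3
  R[4]: 1, 2, 3, 3, 4
  R[5]: 1, 2, 3, 4, 5

the unique w with this rank table is (5, 2, 3, 1, 4).

D(w) has 6 cells with 2 SE-corners; essential set:

[(1, 4, 0), (3, 1, 0)]


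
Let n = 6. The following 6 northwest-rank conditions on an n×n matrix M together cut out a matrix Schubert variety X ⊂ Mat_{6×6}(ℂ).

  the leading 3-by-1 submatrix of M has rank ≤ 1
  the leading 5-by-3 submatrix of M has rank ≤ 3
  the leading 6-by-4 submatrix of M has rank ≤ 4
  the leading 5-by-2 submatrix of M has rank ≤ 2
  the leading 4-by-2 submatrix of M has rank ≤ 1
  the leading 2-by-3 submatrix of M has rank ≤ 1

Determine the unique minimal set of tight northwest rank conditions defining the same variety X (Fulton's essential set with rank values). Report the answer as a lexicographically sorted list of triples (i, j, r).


Recovering R(i,j) via the rank-extension bound from the 6 conditions:

  R[1]: 1 1 1 1 1 1
  R[2]: 1 1 1 2 2 2
  R[3]: 1 1 2 3 3 3
  R[4]: 1 1 2 3 4 4
  R[5]: 1 2 3 4 5 5
  R[6]: 1 2 3 4 5 6

the unique w with this rank table is (1, 4, 3, 5, 2, 6).

D(w) has 4 cells with 2 SE-corners; essential set:

[(2, 3, 1), (4, 2, 1)]


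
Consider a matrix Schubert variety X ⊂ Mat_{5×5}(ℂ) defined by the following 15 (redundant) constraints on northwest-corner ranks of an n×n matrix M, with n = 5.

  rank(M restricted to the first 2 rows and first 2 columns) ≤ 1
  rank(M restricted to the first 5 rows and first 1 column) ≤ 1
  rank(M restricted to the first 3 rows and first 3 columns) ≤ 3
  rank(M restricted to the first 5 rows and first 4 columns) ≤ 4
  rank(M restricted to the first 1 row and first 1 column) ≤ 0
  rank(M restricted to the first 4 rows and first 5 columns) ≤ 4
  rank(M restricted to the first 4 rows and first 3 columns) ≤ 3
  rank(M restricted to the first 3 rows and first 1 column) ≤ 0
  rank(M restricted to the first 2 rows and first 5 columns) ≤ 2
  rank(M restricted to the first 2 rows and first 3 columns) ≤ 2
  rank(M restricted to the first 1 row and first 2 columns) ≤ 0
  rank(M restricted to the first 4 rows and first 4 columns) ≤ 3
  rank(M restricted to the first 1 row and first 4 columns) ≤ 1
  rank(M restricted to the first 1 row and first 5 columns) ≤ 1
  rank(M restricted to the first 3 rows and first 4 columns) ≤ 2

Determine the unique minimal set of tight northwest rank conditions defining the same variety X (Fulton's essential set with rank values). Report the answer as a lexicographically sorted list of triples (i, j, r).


Recovering R(i,j) via the rank-extension bound from the 15 conditions:

  0  0  1  1  1
  0  1  2  2  2
  0  1  2  2  3
  1  2  3  3  4
  1  2  3  4  5

second differences of R give the permutation w = (3, 2, 5, 1, 4).

D(w) has 5 cells with 3 SE-corners; essential set:

[(1, 2, 0), (3, 1, 0), (3, 4, 2)]


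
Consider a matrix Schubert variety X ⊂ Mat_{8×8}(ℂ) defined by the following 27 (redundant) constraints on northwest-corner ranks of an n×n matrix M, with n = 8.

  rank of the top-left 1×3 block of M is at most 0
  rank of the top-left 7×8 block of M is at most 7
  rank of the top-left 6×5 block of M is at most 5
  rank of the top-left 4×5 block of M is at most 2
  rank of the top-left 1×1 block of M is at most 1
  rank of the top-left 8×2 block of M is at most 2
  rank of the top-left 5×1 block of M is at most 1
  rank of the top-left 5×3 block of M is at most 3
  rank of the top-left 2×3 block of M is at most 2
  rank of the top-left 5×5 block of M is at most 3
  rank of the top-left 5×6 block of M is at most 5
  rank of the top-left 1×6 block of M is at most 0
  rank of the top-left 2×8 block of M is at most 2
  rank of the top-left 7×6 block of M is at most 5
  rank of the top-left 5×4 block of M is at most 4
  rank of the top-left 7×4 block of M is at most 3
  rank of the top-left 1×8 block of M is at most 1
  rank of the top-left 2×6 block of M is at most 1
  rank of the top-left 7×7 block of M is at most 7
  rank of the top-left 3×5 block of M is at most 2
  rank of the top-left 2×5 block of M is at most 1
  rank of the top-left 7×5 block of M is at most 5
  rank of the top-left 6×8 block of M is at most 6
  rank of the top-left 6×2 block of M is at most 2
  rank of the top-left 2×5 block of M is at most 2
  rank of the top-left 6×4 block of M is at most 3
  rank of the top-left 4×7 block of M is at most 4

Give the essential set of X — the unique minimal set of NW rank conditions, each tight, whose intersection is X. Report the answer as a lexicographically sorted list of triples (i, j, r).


The tightest implied rank at each (i,j), from the 27 conditions:

  R[1]: 0  0  0  0  0  0  1  1
  R[2]: 1  1  1  1  1  1  2  2
  R[3]: 1  2  2  2  2  2  3  3
  R[4]: 1  2  2  2  2  3  4  4
  R[5]: 1  2  3  3  3  4  5  5
  R[6]: 1  2  3  3  4  5  6  6
  R[7]: 1  2  3  3  4  5  6  7
  R[8]: 1  2  3  4  5  6  7  8

the unique w with this rank table is (7, 1, 2, 6, 3, 5, 8, 4).

3 SE-corners of the 11-cell Rothe diagram give Ess(w):

[(1, 6, 0), (4, 5, 2), (7, 4, 3)]


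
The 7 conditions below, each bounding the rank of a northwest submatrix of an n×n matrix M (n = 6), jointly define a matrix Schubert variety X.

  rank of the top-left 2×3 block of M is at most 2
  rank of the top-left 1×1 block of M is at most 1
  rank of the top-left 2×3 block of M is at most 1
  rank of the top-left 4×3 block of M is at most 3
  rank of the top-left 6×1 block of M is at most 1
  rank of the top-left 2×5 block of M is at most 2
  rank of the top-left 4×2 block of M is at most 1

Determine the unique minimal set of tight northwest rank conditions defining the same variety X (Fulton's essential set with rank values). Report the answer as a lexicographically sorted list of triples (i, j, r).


Propagating the 7 rank bounds to every northwest block:

  row 1: 1, 1, 1, 1, 1, 1
  row 2: 1, 1, 1, 2, 2, 2
  row 3: 1, 1, 2, 3, 3, 3
  row 4: 1, 1, 2, 3, 4, 4
  row 5: 1, 2, 3, 4, 5, 5
  row 6: 1, 2, 3, 4, 5, 6

the unique w with this rank table is (1, 4, 3, 5, 2, 6).

Rothe diagram D(w) (4 cells), 2 SE-corners (essential conditions):

[(2, 3, 1), (4, 2, 1)]


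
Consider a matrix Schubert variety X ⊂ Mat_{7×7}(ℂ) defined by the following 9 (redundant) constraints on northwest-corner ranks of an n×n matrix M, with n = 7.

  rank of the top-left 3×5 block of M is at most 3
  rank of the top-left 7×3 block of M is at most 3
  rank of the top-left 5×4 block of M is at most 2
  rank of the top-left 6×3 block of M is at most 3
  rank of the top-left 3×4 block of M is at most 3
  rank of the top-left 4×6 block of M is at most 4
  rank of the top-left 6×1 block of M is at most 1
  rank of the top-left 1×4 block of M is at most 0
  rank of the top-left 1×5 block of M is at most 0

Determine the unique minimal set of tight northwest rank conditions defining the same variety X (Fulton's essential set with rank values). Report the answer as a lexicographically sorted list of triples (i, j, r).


Propagating the 9 rank bounds to every northwest block:

  row 1: 0  0  0  0  0  1  1
  row 2: 1  1  1  1  1  2  2
  row 3: 1  2  2  2  2  3  3
  row 4: 1  2  2  2  3  4  4
  row 5: 1  2  2  2  3  4  5
  row 6: 1  2  3  3  4  5  6
  row 7: 1  2  3  4  5  6  7

giving w = (6, 1, 2, 5, 7, 3, 4) via Δ²R.

D(w) has 9 cells with 2 SE-corners; essential set:

[(1, 5, 0), (5, 4, 2)]


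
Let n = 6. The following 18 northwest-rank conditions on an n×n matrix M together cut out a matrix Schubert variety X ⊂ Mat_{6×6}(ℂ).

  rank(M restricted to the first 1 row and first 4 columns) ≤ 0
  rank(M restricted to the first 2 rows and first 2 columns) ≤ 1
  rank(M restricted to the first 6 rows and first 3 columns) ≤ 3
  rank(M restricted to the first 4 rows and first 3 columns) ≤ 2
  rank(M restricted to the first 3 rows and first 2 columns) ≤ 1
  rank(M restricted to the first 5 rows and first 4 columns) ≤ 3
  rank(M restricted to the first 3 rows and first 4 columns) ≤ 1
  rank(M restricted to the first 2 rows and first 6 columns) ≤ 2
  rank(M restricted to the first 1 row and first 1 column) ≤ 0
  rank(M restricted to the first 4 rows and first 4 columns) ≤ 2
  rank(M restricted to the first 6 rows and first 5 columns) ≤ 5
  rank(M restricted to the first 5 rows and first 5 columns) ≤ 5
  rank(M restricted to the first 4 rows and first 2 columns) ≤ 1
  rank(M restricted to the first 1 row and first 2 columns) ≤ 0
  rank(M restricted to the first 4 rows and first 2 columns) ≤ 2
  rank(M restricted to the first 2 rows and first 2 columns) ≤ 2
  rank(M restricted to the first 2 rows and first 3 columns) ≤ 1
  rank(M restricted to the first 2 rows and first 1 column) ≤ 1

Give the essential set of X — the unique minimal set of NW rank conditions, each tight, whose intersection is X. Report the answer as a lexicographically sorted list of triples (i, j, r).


Rank table r_w(6×6) implied by the 18 constraints:

  i=1: 0 | 0 | 0 | 0 | 1 | 1
  i=2: 1 | 1 | 1 | 1 | 2 | 2
  i=3: 1 | 1 | 1 | 1 | 2 | 3
  i=4: 1 | 1 | 2 | 2 | 3 | 4
  i=5: 1 | 2 | 3 | 3 | 4 | 5
  i=6: 1 | 2 | 3 | 4 | 5 | 6

second differences of R give the permutation w = (5, 1, 6, 3, 2, 4).

D(w) has 8 cells with 3 SE-corners; essential set:

[(1, 4, 0), (3, 4, 1), (4, 2, 1)]


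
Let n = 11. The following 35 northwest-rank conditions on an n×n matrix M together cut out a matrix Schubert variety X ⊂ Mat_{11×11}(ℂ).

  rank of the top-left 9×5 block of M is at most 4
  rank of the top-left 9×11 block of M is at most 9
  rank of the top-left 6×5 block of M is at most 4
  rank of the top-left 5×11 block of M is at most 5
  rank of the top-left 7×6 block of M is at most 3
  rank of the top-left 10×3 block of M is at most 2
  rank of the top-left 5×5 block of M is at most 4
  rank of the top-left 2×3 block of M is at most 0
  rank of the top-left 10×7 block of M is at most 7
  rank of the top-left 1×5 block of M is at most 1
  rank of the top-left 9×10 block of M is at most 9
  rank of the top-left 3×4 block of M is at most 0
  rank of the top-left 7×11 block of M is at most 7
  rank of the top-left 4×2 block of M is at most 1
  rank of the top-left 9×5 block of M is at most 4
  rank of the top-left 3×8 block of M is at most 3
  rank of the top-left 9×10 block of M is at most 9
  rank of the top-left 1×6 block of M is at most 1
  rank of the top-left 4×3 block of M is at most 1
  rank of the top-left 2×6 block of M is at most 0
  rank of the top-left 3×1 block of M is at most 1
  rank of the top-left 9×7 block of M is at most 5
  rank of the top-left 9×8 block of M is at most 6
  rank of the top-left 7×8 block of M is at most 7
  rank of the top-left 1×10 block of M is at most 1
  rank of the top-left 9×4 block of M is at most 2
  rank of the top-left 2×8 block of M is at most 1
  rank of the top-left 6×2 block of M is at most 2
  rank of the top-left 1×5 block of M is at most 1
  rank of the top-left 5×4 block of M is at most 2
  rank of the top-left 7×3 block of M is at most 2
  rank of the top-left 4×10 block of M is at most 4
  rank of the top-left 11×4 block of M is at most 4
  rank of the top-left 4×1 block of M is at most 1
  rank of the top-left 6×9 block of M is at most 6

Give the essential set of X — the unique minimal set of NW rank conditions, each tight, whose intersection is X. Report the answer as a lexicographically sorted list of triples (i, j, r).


Propagating the 35 rank bounds to every northwest block:

  0 0 0 0 0 0 1 1 1 1 1
  0 0 0 0 0 0 1 1 2 2 2
  0 0 0 0 1 1 2 2 3 3 3
  1 1 1 1 2 2 3 3 4 4 4
  1 2 2 2 3 3 4 4 5 5 5
  1 2 2 2 3 3 4 5 6 6 6
  1 2 2 2 3 3 4 5 6 7 7
  1 2 2 2 3 4 5 6 7 8 8
  1 2 2 2 3 4 5 6 7 8 9
  1 2 2 3 4 5 6 7 8 9 10
  1 2 3 4 5 6 7 8 9 10 11

second differences of R give the permutation w = (7, 9, 5, 1, 2, 8, 10, 6, 11, 4, 3).

D(w) has 28 cells with 6 SE-corners; essential set:

[(2, 6, 0), (2, 8, 1), (3, 4, 0), (7, 6, 3), (9, 4, 2), (10, 3, 2)]


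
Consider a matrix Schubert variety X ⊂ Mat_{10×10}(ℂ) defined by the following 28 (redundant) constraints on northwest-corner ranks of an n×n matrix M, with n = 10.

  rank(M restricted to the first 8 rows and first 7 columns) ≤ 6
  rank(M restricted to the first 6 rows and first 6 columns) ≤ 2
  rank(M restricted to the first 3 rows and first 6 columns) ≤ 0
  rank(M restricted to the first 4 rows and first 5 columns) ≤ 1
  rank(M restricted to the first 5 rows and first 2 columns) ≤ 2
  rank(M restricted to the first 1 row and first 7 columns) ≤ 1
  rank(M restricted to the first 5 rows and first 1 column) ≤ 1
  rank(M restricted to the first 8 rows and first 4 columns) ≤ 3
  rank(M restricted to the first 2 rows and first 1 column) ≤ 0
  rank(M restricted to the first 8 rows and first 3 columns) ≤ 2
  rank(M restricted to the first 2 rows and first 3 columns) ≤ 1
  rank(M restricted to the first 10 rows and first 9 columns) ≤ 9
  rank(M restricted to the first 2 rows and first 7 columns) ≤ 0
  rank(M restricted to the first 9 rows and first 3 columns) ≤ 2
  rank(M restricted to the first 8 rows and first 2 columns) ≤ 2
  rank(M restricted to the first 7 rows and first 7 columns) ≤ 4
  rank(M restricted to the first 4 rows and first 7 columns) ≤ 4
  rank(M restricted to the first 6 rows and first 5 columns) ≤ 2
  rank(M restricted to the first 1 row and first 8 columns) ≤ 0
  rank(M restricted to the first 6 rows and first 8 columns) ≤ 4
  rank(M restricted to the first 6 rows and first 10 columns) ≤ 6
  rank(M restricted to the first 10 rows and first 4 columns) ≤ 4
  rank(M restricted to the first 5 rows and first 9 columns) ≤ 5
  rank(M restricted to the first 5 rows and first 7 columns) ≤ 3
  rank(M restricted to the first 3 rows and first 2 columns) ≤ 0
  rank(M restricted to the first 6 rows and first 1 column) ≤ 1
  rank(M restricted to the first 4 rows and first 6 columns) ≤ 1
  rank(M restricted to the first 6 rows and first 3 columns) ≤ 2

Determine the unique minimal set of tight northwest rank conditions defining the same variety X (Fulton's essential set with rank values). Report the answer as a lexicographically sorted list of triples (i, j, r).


Rank table r_w(10×10) implied by the 28 constraints:

  0, 0, 0, 0, 0, 0, 0, 0, 1, 1
  0, 0, 0, 0, 0, 0, 0, 1, 2, 2
  0, 0, 0, 0, 0, 0, 1, 2, 3, 3
  1, 1, 1, 1, 1, 1, 2, 3, 4, 4
  1, 2, 2, 2, 2, 2, 3, 4, 5, 5
  1, 2, 2, 2, 2, 2, 3, 4, 5, 6
  1, 2, 2, 3, 3, 3, 4, 5, 6, 7
  1, 2, 2, 3, 4, 4, 5, 6, 7, 8
  1, 2, 2, 3, 4, 5, 6, 7, 8, 9
  1, 2, 3, 4, 5, 6, 7, 8, 9, 10

so w = (9, 8, 7, 1, 2, 10, 4, 5, 6, 3).

ℓ(w)=28; the 5 essential cells (i,j,r):

[(1, 8, 0), (2, 7, 0), (3, 6, 0), (6, 6, 2), (9, 3, 2)]


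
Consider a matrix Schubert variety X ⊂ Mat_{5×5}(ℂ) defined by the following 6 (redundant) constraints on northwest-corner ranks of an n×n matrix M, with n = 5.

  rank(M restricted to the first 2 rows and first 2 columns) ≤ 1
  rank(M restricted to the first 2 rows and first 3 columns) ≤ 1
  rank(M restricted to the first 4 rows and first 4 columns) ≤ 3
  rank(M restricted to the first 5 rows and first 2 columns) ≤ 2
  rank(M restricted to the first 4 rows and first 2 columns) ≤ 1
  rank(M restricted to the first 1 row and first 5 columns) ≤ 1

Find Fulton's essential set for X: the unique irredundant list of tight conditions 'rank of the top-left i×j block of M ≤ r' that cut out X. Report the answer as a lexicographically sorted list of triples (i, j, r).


Rank table r_w(5×5) implied by the 6 constraints:

  1 | 1 | 1 | 1 | 1
  1 | 1 | 1 | 2 | 2
  1 | 1 | 2 | 3 | 3
  1 | 1 | 2 | 3 | 4
  1 | 2 | 3 | 4 | 5

giving w = (1, 4, 3, 5, 2) via Δ²R.

2 SE-corners of the 4-cell Rothe diagram give Ess(w):

[(2, 3, 1), (4, 2, 1)]


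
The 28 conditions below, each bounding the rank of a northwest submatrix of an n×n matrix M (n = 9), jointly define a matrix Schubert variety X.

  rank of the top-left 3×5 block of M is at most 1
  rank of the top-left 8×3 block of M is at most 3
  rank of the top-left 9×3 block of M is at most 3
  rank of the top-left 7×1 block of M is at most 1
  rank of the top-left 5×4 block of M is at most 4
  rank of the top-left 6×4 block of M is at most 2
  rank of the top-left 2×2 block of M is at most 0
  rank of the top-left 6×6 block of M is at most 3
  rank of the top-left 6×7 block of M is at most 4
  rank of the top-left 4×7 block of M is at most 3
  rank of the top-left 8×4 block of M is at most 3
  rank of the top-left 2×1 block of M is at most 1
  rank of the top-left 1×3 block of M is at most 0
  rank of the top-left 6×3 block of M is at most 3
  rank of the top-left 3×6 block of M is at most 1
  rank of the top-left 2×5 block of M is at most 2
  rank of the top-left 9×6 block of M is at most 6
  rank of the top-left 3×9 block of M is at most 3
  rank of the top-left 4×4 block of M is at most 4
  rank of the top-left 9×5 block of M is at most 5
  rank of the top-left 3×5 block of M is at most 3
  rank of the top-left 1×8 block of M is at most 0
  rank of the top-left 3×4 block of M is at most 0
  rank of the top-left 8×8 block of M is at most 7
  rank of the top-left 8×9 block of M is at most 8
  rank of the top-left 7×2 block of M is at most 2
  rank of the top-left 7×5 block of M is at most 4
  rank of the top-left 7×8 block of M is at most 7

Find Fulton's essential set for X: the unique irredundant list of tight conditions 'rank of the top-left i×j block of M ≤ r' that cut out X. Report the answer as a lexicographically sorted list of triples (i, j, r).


Computing R[i][j] = min implied NW-rank bound (n=9, 28 conditions):

  R[1]: 0, 0, 0, 0, 0, 0, 0, 0, 1
  R[2]: 0, 0, 0, 0, 1, 1, 1, 1, 2
  R[3]: 0, 0, 0, 0, 1, 1, 2, 2, 3
  R[4]: 1, 1, 1, 1, 2, 2, 3, 3, 4
  R[5]: 1, 2, 2, 2, 3, 3, 4, 4, 5
  R[6]: 1, 2, 2, 2, 3, 3, 4, 5, 6
  R[7]: 1, 2, 3, 3, 4, 4, 5, 6, 7
  R[8]: 1, 2, 3, 3, 4, 5, 6, 7, 8
  R[9]: 1, 2, 3, 4, 5, 6, 7, 8, 9

so w = (9, 5, 7, 1, 2, 8, 3, 6, 4).

|D(w)|=21, |Ess(w)|=6:

[(1, 8, 0), (3, 4, 0), (3, 6, 1), (6, 4, 2), (6, 6, 3), (8, 4, 3)]


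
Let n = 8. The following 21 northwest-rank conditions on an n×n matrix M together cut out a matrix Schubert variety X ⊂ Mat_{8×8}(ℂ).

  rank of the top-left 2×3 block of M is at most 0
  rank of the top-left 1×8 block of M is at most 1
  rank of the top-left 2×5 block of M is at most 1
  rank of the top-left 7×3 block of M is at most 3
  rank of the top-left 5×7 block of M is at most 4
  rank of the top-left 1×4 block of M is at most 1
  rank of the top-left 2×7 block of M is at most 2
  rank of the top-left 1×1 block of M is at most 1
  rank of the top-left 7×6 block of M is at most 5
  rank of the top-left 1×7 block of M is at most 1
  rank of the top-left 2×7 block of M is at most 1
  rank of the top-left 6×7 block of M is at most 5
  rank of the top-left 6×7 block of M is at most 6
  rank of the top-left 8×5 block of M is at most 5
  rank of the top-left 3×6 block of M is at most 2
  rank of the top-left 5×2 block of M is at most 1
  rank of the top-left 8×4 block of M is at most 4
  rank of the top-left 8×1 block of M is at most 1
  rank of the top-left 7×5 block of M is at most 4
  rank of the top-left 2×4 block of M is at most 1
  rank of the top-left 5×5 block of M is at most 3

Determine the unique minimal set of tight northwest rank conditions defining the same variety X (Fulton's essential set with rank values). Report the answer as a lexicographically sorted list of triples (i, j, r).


Propagating the 21 rank bounds to every northwest block:

  0  0  0  1  1  1  1  1
  0  0  0  1  1  1  1  2
  1  1  1  2  2  2  2  3
  1  1  2  3  3  3  3  4
  1  1  2  3  3  4  4  5
  1  2  3  4  4  5  5  6
  1  2  3  4  4  5  6  7
  1  2  3  4  5  6  7  8

giving w = (4, 8, 1, 3, 6, 2, 7, 5) via Δ²R.

5 SE-corners of the 13-cell Rothe diagram give Ess(w):

[(2, 3, 0), (2, 7, 1), (5, 2, 1), (5, 5, 3), (7, 5, 4)]


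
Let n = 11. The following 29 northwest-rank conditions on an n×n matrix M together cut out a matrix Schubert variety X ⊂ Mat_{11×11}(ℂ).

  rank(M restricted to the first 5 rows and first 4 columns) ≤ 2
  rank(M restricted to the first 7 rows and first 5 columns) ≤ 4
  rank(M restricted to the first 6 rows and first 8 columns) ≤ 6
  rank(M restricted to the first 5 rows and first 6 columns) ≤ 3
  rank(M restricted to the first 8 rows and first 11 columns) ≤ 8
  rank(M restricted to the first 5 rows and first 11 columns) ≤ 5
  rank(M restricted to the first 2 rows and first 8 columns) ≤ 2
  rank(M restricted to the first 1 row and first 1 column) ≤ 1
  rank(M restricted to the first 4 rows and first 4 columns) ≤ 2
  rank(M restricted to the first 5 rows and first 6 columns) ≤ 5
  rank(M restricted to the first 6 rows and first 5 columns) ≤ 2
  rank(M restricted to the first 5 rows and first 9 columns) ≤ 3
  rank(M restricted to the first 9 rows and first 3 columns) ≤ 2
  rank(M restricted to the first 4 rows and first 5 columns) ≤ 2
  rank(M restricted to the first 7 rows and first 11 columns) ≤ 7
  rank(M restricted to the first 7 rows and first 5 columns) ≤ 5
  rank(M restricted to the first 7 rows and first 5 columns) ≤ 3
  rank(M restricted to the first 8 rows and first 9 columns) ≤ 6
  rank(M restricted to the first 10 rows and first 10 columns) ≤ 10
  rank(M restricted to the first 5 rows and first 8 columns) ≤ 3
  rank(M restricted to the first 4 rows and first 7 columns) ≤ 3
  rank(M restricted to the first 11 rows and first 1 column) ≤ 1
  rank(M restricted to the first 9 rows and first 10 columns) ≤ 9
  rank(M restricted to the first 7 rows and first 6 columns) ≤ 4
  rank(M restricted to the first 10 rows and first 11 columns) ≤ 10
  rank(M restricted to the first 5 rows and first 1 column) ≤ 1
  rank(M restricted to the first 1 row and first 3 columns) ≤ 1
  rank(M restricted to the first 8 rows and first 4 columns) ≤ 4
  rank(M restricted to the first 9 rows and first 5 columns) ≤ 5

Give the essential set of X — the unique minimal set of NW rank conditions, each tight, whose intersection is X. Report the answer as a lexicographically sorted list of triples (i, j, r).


Recovering R(i,j) via the rank-extension bound from the 29 conditions:

  row 1: 1, 1, 1, 1, 1, 1, 1, 1, 1, 1, 1
  row 2: 1, 2, 2, 2, 2, 2, 2, 2, 2, 2, 2
  row 3: 1, 2, 2, 2, 2, 3, 3, 3, 3, 3, 3
  row 4: 1, 2, 2, 2, 2, 3, 3, 3, 3, 4, 4
  row 5: 1, 2, 2, 2, 2, 3, 3, 3, 3, 4, 5
  row 6: 1, 2, 2, 2, 2, 3, 4, 4, 4, 5, 6
  row 7: 1, 2, 2, 3, 3, 4, 5, 5, 5, 6, 7
  row 8: 1, 2, 2, 3, 4, 5, 6, 6, 6, 7, 8
  row 9: 1, 2, 2, 3, 4, 5, 6, 7, 7, 8, 9
  row 10: 1, 2, 3, 4, 5, 6, 7, 8, 8, 9, 10
  row 11: 1, 2, 3, 4, 5, 6, 7, 8, 9, 10, 11

the unique w with this rank table is (1, 2, 6, 10, 11, 7, 4, 5, 8, 3, 9).

ℓ(w)=21; the 3 essential cells (i,j,r):

[(5, 9, 3), (6, 5, 2), (9, 3, 2)]


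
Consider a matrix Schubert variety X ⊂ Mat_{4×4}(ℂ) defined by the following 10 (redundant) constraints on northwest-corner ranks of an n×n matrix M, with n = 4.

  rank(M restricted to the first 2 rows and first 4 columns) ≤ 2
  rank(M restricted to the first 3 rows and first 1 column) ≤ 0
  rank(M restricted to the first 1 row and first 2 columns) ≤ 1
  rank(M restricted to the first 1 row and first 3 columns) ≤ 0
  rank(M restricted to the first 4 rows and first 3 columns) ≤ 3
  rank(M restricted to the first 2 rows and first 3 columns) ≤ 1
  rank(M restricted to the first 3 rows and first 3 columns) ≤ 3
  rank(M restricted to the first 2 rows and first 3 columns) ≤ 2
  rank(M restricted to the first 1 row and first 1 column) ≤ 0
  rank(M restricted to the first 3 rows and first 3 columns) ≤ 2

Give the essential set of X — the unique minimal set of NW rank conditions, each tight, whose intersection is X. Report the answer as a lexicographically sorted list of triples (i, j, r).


The tightest implied rank at each (i,j), from the 10 conditions:

  row 1: 0  0  0  1
  row 2: 0  1  1  2
  row 3: 0  1  2  3
  row 4: 1  2  3  4

giving w = (4, 2, 3, 1) via Δ²R.

|D(w)|=5, |Ess(w)|=2:

[(1, 3, 0), (3, 1, 0)]


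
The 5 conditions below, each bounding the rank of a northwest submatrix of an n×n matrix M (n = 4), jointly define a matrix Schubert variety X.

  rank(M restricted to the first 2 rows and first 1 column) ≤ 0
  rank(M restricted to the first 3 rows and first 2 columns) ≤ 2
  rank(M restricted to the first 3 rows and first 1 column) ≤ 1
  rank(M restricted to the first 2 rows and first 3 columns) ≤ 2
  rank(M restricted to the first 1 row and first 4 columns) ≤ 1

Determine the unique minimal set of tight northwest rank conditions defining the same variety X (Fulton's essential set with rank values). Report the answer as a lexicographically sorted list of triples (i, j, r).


Propagating the 5 rank bounds to every northwest block:

  i=1: 0, 1, 1, 1
  i=2: 0, 1, 2, 2
  i=3: 1, 2, 3, 3
  i=4: 1, 2, 3, 4

hence w(1..4) = (2, 3, 1, 4).

1 SE-corner of the 2-cell Rothe diagram gives Ess(w):

[(2, 1, 0)]


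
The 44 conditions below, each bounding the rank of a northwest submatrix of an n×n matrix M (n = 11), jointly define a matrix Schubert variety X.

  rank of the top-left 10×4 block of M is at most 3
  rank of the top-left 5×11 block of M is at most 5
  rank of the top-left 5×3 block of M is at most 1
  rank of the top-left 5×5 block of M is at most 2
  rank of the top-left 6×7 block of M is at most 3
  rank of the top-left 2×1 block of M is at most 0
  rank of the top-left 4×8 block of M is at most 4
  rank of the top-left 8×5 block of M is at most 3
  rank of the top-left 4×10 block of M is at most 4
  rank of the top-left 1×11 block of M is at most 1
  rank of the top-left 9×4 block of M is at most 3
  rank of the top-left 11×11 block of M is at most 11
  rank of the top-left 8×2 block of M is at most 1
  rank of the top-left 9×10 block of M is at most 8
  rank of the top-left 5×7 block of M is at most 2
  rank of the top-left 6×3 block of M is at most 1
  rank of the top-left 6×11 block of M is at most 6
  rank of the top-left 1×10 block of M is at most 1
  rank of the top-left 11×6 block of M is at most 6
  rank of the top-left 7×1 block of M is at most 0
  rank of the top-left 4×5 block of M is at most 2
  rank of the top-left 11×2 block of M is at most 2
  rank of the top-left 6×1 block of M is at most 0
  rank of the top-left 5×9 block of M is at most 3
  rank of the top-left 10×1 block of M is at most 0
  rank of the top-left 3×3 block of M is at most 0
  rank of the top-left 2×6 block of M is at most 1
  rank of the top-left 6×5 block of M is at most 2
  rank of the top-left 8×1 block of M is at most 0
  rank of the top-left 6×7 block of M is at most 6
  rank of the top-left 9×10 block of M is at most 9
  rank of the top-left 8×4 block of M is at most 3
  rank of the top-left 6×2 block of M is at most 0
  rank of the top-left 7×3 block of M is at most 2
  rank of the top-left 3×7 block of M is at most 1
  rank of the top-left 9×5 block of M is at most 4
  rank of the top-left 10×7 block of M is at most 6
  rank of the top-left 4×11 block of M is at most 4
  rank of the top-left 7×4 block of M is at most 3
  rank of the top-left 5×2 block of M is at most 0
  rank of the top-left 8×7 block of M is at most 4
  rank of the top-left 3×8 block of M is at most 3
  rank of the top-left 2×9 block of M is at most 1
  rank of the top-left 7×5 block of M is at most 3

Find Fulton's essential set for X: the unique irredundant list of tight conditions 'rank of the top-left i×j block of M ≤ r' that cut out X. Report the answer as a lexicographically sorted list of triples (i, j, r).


The tightest implied rank at each (i,j), from the 44 conditions:

  row 1: 0  0  0  1  1  1  1  1  1  1  1
  row 2: 0  0  0  1  1  1  1  1  1  2  2
  row 3: 0  0  0  1  1  1  1  2  2  3  3
  row 4: 0  0  1  2  2  2  2  3  3  4  4
  row 5: 0  0  1  2  2  2  2  3  3  4  5
  row 6: 0  0  1  2  2  3  3  4  4  5  6
  row 7: 0  1  2  3  3  4  4  5  5  6  7
  row 8: 0  1  2  3  3  4  4  5  6  7  8
  row 9: 0  1  2  3  4  5  5  6  7  8  9
  row 10: 0  1  2  3  4  5  6  7  8  9  10
  row 11: 1  2  3  4  5  6  7  8  9  10  11

reading off 1-entries of Δ²R: w = (4, 10, 8, 3, 11, 6, 2, 9, 5, 7, 1).

Fulton essential set (10 of the 34 Rothe cells):

[(2, 9, 1), (3, 3, 0), (3, 7, 1), (5, 7, 2), (5, 9, 3), (6, 2, 0), (6, 5, 2), (8, 5, 3), (8, 7, 4), (10, 1, 0)]


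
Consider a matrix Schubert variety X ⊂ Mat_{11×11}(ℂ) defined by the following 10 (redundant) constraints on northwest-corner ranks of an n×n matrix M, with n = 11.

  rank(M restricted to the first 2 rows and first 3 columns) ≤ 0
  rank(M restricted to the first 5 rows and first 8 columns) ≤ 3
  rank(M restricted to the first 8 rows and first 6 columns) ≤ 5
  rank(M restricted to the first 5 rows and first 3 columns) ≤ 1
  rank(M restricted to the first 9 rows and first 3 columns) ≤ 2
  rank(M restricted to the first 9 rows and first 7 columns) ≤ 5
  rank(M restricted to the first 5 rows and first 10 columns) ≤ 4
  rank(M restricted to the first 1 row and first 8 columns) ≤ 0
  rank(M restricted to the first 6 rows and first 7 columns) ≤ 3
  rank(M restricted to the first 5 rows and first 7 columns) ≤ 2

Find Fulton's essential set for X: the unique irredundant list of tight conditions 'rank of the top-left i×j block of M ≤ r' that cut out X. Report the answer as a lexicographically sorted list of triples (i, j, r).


Reconstructing r_w from the 10 given conditions:

  R[1]: 0  0  0  0  0  0  0  0  1  1  1
  R[2]: 0  0  0  1  1  1  1  1  2  2  2
  R[3]: 1  1  1  2  2  2  2  2  3  3  3
  R[4]: 1  1  1  2  2  2  2  3  4  4  4
  R[5]: 1  1  1  2  2  2  2  3  4  4  5
  R[6]: 1  2  2  3  3  3  3  4  5  5  6
  R[7]: 1  2  2  3  4  4  4  5  6  6  7
  R[8]: 1  2  2  3  4  5  5  6  7  7  8
  R[9]: 1  2  2  3  4  5  5  6  7  8  9
  R[10]: 1  2  3  4  5  6  6  7  8  9  10
  R[11]: 1  2  3  4  5  6  7  8  9  10  11

reading off 1-entries of Δ²R: w = (9, 4, 1, 8, 11, 2, 5, 6, 10, 3, 7).

ℓ(w)=26; the 7 essential cells (i,j,r):

[(1, 8, 0), (2, 3, 0), (5, 3, 1), (5, 7, 2), (5, 10, 4), (9, 3, 2), (9, 7, 5)]


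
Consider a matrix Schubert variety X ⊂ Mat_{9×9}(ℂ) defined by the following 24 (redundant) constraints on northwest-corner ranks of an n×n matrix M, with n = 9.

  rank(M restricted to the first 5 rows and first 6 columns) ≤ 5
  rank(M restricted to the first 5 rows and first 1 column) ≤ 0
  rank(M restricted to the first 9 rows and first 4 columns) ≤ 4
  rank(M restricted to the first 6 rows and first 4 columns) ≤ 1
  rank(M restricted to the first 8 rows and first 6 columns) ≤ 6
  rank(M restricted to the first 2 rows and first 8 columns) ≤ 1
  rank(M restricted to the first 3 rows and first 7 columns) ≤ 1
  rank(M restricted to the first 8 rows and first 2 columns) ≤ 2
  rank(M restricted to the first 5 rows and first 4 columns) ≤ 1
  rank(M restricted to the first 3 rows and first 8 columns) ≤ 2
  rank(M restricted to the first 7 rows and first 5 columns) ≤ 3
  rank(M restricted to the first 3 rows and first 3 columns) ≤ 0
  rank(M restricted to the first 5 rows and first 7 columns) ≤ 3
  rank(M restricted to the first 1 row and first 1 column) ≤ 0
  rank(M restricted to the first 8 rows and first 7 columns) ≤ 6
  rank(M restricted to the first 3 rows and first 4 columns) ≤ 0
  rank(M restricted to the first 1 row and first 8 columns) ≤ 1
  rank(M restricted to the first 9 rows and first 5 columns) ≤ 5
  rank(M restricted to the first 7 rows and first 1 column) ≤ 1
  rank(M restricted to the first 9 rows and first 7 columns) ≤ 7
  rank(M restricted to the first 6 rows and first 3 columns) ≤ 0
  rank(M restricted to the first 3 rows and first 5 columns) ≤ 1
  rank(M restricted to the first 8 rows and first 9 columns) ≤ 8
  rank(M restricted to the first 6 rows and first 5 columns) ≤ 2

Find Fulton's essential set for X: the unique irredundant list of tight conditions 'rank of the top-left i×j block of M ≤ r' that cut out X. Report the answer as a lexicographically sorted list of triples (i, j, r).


Rank table r_w(9×9) implied by the 24 constraints:

  row 1: 0 0 0 0 1 1 1 1 1
  row 2: 0 0 0 0 1 1 1 1 2
  row 3: 0 0 0 0 1 1 1 2 3
  row 4: 0 0 0 1 2 2 2 3 4
  row 5: 0 0 0 1 2 3 3 4 5
  row 6: 0 0 0 1 2 3 4 5 6
  row 7: 1 1 1 2 3 4 5 6 7
  row 8: 1 2 2 3 4 5 6 7 8
  row 9: 1 2 3 4 5 6 7 8 9

so w = (5, 9, 8, 4, 6, 7, 1, 2, 3).

Rothe diagram D(w) (26 cells), 4 SE-corners (essential conditions):

[(2, 8, 1), (3, 4, 0), (3, 7, 1), (6, 3, 0)]


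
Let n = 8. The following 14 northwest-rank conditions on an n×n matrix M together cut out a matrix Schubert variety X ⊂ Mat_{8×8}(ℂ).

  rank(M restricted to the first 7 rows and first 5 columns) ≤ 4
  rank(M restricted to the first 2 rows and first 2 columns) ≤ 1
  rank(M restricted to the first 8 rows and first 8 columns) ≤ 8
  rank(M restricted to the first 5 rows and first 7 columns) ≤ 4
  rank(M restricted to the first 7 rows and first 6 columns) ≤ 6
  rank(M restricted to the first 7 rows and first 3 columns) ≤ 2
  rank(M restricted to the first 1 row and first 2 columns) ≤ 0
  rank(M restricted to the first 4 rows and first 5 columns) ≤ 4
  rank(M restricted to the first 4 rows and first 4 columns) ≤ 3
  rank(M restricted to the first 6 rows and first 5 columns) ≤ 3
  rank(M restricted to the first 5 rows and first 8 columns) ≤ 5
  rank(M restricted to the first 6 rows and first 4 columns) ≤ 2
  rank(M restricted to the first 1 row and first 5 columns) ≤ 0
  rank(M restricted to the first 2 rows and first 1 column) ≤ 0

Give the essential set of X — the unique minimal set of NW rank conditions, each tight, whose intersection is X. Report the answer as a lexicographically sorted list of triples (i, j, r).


Recovering R(i,j) via the rank-extension bound from the 14 conditions:

  0  0  0  0  0  1  1  1
  0  1  1  1  1  2  2  2
  1  2  2  2  2  3  3  3
  1  2  2  2  3  4  4  4
  1  2  2  2  3  4  4  5
  1  2  2  2  3  4  5  6
  1  2  2  3  4  5  6  7
  1  2  3  4  5  6  7  8

the unique w with this rank table is (6, 2, 1, 5, 8, 7, 4, 3).

5 SE-corners of the 14-cell Rothe diagram give Ess(w):

[(1, 5, 0), (2, 1, 0), (5, 7, 4), (6, 4, 2), (7, 3, 2)]
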